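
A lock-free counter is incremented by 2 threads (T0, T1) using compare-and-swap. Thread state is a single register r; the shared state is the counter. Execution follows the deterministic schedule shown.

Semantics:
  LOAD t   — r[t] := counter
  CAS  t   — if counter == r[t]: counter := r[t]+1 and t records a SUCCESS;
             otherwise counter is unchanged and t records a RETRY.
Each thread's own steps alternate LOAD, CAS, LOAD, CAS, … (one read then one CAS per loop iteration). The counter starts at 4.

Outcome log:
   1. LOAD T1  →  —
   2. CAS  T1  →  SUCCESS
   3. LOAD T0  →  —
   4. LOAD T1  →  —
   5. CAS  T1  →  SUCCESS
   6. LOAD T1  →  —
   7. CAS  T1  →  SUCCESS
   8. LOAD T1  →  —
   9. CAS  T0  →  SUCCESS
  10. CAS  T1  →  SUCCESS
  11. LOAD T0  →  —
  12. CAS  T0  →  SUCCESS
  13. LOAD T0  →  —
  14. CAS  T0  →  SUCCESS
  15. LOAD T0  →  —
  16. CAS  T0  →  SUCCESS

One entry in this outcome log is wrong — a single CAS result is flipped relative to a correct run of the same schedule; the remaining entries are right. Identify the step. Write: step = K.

step = 9

Correct run:
1. LOAD T1 → mem=4 r[T1]=4 [LOAD]
2. CAS T1 → mem=5 r[T1]=4 [OK]
3. LOAD T0 → mem=5 r[T0]=5 [LOAD]
4. LOAD T1 → mem=5 r[T1]=5 [LOAD]
5. CAS T1 → mem=6 r[T1]=5 [OK]
6. LOAD T1 → mem=6 r[T1]=6 [LOAD]
7. CAS T1 → mem=7 r[T1]=6 [OK]
8. LOAD T1 → mem=7 r[T1]=7 [LOAD]
9. CAS T0 → mem=7 r[T0]=5 [RETRY]
10. CAS T1 → mem=8 r[T1]=7 [OK]
11. LOAD T0 → mem=8 r[T0]=8 [LOAD]
12. CAS T0 → mem=9 r[T0]=8 [OK]
13. LOAD T0 → mem=9 r[T0]=9 [LOAD]
14. CAS T0 → mem=10 r[T0]=9 [OK]
15. LOAD T0 → mem=10 r[T0]=10 [LOAD]
16. CAS T0 → mem=11 r[T0]=10 [OK]
Flip is step 9.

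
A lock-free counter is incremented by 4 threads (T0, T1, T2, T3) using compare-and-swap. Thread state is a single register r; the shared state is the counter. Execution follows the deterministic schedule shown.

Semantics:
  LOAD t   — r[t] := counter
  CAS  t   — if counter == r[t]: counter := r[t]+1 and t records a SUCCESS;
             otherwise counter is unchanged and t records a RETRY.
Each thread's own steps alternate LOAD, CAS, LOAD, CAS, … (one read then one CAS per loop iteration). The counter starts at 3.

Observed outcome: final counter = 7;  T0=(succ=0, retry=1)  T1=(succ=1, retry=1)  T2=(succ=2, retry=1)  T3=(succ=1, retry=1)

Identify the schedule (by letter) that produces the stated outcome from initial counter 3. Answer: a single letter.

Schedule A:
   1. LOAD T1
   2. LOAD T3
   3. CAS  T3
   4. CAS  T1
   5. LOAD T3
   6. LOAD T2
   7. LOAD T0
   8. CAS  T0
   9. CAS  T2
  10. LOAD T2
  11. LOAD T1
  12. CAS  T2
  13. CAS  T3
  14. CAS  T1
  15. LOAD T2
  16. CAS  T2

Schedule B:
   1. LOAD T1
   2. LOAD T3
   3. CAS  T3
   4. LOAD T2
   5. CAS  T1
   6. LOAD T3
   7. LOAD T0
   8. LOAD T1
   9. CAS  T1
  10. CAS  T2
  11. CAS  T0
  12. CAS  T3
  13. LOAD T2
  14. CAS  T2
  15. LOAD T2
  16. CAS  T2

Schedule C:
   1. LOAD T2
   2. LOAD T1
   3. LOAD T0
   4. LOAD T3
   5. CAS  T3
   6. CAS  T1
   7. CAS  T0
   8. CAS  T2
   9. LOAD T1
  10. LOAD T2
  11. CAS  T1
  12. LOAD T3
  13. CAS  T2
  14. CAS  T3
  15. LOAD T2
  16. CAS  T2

Simulating candidate B:
1. LOAD T1 → mem=3 r[T1]=3 [LOAD]
2. LOAD T3 → mem=3 r[T3]=3 [LOAD]
3. CAS T3 → mem=4 r[T3]=3 [OK]
4. LOAD T2 → mem=4 r[T2]=4 [LOAD]
5. CAS T1 → mem=4 r[T1]=3 [RETRY]
6. LOAD T3 → mem=4 r[T3]=4 [LOAD]
7. LOAD T0 → mem=4 r[T0]=4 [LOAD]
8. LOAD T1 → mem=4 r[T1]=4 [LOAD]
9. CAS T1 → mem=5 r[T1]=4 [OK]
10. CAS T2 → mem=5 r[T2]=4 [RETRY]
11. CAS T0 → mem=5 r[T0]=4 [RETRY]
12. CAS T3 → mem=5 r[T3]=4 [RETRY]
13. LOAD T2 → mem=5 r[T2]=5 [LOAD]
14. CAS T2 → mem=6 r[T2]=5 [OK]
15. LOAD T2 → mem=6 r[T2]=6 [LOAD]
16. CAS T2 → mem=7 r[T2]=6 [OK]

B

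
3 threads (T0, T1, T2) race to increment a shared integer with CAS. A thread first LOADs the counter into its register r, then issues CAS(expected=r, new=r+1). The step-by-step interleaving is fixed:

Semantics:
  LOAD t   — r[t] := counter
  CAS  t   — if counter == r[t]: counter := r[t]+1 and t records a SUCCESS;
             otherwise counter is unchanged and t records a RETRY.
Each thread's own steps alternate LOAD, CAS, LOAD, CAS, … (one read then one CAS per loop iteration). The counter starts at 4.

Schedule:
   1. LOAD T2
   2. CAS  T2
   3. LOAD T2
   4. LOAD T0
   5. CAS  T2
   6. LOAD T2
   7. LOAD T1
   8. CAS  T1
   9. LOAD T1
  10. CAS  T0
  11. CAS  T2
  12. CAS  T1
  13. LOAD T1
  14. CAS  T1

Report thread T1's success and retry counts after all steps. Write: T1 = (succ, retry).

T1 = (3, 0)

step 1: T2 LOAD ⇒ load; ctr=4 reg=4
step 2: T2 CAS ⇒ ok; ctr=5 reg=4
step 3: T2 LOAD ⇒ load; ctr=5 reg=5
step 4: T0 LOAD ⇒ load; ctr=5 reg=5
step 5: T2 CAS ⇒ ok; ctr=6 reg=5
step 6: T2 LOAD ⇒ load; ctr=6 reg=6
step 7: T1 LOAD ⇒ load; ctr=6 reg=6
step 8: T1 CAS ⇒ ok; ctr=7 reg=6
step 9: T1 LOAD ⇒ load; ctr=7 reg=7
step 10: T0 CAS ⇒ retry; ctr=7 reg=5
step 11: T2 CAS ⇒ retry; ctr=7 reg=6
step 12: T1 CAS ⇒ ok; ctr=8 reg=7
step 13: T1 LOAD ⇒ load; ctr=8 reg=8
step 14: T1 CAS ⇒ ok; ctr=9 reg=8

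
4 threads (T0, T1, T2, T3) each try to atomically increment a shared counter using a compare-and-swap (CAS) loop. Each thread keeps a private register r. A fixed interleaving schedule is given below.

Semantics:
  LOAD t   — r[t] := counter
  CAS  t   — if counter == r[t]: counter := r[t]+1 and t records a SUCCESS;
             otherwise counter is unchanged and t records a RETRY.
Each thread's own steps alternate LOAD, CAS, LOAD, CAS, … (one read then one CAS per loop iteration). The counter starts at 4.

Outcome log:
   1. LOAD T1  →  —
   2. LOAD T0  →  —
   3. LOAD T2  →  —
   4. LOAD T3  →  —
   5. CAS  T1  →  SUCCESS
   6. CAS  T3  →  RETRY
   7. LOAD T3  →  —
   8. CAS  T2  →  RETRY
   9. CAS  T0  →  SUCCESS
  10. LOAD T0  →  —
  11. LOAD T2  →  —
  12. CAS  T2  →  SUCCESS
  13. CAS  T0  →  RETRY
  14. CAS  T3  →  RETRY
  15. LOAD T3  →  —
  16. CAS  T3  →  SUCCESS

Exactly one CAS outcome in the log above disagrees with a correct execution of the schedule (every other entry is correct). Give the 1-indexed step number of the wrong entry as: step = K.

step = 9

Correct run:
T1 LOAD — after: cnt=4, r=4 — load
T0 LOAD — after: cnt=4, r=4 — load
T2 LOAD — after: cnt=4, r=4 — load
T3 LOAD — after: cnt=4, r=4 — load
T1 CAS — after: cnt=5, r=4 — ok
T3 CAS — after: cnt=5, r=4 — retry
T3 LOAD — after: cnt=5, r=5 — load
T2 CAS — after: cnt=5, r=4 — retry
T0 CAS — after: cnt=5, r=4 — retry
T0 LOAD — after: cnt=5, r=5 — load
T2 LOAD — after: cnt=5, r=5 — load
T2 CAS — after: cnt=6, r=5 — ok
T0 CAS — after: cnt=6, r=5 — retry
T3 CAS — after: cnt=6, r=5 — retry
T3 LOAD — after: cnt=6, r=6 — load
T3 CAS — after: cnt=7, r=6 — ok
Log disagrees first at step 9.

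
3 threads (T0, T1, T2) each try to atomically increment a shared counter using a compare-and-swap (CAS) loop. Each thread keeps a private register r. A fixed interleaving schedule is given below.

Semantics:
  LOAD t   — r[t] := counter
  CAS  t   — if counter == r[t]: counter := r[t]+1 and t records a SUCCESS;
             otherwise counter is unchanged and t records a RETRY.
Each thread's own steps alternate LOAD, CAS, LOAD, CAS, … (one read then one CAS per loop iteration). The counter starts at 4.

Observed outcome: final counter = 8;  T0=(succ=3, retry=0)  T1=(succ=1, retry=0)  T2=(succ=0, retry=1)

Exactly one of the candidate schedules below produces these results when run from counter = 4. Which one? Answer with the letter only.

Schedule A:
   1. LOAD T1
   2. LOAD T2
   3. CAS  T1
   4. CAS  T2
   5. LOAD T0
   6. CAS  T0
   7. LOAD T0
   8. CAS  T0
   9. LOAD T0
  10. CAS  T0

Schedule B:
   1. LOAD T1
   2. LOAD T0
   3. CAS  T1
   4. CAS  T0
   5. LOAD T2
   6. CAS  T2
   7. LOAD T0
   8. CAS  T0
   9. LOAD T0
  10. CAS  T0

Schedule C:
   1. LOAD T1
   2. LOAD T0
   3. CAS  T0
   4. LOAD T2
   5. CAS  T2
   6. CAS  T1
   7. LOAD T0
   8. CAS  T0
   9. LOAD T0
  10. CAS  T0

Run A:
#1 T1 reads 4
#2 T2 reads 4
#3 T1 CAS(4→5) writes; counter now 5
#4 T2 CAS(4→5) fails; counter now 5
#5 T0 reads 5
#6 T0 CAS(5→6) writes; counter now 6
#7 T0 reads 6
#8 T0 CAS(6→7) writes; counter now 7
#9 T0 reads 7
#10 T0 CAS(7→8) writes; counter now 8

A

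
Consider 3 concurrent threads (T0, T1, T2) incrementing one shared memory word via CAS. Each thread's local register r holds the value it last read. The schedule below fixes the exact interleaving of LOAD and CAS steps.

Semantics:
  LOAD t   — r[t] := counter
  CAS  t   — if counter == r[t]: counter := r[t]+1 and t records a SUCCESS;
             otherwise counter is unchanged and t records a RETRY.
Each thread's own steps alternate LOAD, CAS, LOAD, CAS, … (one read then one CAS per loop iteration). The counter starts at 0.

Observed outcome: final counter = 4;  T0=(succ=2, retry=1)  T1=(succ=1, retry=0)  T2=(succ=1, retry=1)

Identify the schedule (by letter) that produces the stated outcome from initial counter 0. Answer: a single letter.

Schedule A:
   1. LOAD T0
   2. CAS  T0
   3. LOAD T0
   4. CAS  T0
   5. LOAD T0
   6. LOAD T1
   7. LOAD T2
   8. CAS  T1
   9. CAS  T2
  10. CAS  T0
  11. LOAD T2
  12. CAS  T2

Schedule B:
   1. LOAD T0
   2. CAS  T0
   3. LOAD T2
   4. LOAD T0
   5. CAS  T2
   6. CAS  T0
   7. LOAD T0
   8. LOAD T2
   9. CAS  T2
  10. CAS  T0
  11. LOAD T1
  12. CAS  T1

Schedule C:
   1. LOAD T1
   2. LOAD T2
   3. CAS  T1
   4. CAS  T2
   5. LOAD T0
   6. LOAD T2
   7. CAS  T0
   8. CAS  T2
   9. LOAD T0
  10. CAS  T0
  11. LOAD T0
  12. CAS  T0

Run A:
#1 T0 reads 0
#2 T0 CAS(0→1) writes; counter now 1
#3 T0 reads 1
#4 T0 CAS(1→2) writes; counter now 2
#5 T0 reads 2
#6 T1 reads 2
#7 T2 reads 2
#8 T1 CAS(2→3) writes; counter now 3
#9 T2 CAS(2→3) fails; counter now 3
#10 T0 CAS(2→3) fails; counter now 3
#11 T2 reads 3
#12 T2 CAS(3→4) writes; counter now 4

A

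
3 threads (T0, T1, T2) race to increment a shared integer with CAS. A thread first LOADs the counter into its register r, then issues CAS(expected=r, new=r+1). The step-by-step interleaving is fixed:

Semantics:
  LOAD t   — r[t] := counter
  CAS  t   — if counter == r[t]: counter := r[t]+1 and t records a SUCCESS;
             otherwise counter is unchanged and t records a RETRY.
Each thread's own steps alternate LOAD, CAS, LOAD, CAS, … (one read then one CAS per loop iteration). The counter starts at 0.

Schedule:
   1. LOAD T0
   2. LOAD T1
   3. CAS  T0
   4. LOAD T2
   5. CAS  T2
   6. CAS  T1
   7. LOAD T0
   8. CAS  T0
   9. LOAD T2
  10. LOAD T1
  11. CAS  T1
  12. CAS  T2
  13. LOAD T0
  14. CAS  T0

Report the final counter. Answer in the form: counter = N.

counter = 5

1. LOAD T0 → mem=0 r[T0]=0 [LOAD]
2. LOAD T1 → mem=0 r[T1]=0 [LOAD]
3. CAS T0 → mem=1 r[T0]=0 [OK]
4. LOAD T2 → mem=1 r[T2]=1 [LOAD]
5. CAS T2 → mem=2 r[T2]=1 [OK]
6. CAS T1 → mem=2 r[T1]=0 [RETRY]
7. LOAD T0 → mem=2 r[T0]=2 [LOAD]
8. CAS T0 → mem=3 r[T0]=2 [OK]
9. LOAD T2 → mem=3 r[T2]=3 [LOAD]
10. LOAD T1 → mem=3 r[T1]=3 [LOAD]
11. CAS T1 → mem=4 r[T1]=3 [OK]
12. CAS T2 → mem=4 r[T2]=3 [RETRY]
13. LOAD T0 → mem=4 r[T0]=4 [LOAD]
14. CAS T0 → mem=5 r[T0]=4 [OK]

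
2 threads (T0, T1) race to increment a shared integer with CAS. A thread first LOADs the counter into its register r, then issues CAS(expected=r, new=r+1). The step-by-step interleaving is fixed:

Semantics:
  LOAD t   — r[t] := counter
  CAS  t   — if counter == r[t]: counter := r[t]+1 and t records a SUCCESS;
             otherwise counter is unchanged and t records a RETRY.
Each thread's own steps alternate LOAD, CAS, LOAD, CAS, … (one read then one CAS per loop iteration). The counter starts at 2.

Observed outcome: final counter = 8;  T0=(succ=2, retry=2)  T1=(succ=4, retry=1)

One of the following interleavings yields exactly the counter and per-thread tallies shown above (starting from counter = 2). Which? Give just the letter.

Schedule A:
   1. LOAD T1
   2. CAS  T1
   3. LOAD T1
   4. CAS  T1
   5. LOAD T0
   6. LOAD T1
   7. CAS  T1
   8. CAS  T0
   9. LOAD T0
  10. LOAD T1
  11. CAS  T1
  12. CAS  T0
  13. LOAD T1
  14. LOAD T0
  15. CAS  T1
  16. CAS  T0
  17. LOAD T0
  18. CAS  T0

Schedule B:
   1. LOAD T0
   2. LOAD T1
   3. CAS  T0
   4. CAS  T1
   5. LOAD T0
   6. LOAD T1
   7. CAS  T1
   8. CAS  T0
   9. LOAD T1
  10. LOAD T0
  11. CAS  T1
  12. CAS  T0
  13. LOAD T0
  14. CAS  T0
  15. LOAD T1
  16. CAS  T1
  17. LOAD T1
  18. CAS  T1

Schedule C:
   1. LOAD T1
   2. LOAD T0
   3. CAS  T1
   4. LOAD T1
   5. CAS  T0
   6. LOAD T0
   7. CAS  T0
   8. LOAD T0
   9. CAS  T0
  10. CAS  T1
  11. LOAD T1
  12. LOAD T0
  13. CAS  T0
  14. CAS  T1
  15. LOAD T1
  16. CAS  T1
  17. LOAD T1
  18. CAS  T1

Run B:
1. LOAD T0 → mem=2 r[T0]=2 [LOAD]
2. LOAD T1 → mem=2 r[T1]=2 [LOAD]
3. CAS T0 → mem=3 r[T0]=2 [OK]
4. CAS T1 → mem=3 r[T1]=2 [RETRY]
5. LOAD T0 → mem=3 r[T0]=3 [LOAD]
6. LOAD T1 → mem=3 r[T1]=3 [LOAD]
7. CAS T1 → mem=4 r[T1]=3 [OK]
8. CAS T0 → mem=4 r[T0]=3 [RETRY]
9. LOAD T1 → mem=4 r[T1]=4 [LOAD]
10. LOAD T0 → mem=4 r[T0]=4 [LOAD]
11. CAS T1 → mem=5 r[T1]=4 [OK]
12. CAS T0 → mem=5 r[T0]=4 [RETRY]
13. LOAD T0 → mem=5 r[T0]=5 [LOAD]
14. CAS T0 → mem=6 r[T0]=5 [OK]
15. LOAD T1 → mem=6 r[T1]=6 [LOAD]
16. CAS T1 → mem=7 r[T1]=6 [OK]
17. LOAD T1 → mem=7 r[T1]=7 [LOAD]
18. CAS T1 → mem=8 r[T1]=7 [OK]

B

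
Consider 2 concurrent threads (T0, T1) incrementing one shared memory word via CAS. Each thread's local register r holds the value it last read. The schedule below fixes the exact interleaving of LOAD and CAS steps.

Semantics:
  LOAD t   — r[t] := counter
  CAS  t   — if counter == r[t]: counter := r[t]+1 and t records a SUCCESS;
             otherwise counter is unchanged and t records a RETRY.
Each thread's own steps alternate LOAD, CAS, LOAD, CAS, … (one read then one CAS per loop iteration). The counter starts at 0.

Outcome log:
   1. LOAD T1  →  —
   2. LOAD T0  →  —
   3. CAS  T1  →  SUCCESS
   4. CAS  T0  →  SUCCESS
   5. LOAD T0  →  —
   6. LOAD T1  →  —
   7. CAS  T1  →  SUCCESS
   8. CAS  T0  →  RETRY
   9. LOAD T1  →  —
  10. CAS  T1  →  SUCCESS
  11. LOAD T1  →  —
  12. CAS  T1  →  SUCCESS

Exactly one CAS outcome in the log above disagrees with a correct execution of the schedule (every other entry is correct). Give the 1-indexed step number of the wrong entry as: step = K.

step = 4

Correct run:
[1] T1.load  rd  (counter 0, T1.r 0)
[2] T0.load  rd  (counter 0, T0.r 0)
[3] T1.cas  hit  (counter 1, T1.r 0)
[4] T0.cas  miss  (counter 1, T0.r 0)
[5] T0.load  rd  (counter 1, T0.r 1)
[6] T1.load  rd  (counter 1, T1.r 1)
[7] T1.cas  hit  (counter 2, T1.r 1)
[8] T0.cas  miss  (counter 2, T0.r 1)
[9] T1.load  rd  (counter 2, T1.r 2)
[10] T1.cas  hit  (counter 3, T1.r 2)
[11] T1.load  rd  (counter 3, T1.r 3)
[12] T1.cas  hit  (counter 4, T1.r 3)
Flip is step 4.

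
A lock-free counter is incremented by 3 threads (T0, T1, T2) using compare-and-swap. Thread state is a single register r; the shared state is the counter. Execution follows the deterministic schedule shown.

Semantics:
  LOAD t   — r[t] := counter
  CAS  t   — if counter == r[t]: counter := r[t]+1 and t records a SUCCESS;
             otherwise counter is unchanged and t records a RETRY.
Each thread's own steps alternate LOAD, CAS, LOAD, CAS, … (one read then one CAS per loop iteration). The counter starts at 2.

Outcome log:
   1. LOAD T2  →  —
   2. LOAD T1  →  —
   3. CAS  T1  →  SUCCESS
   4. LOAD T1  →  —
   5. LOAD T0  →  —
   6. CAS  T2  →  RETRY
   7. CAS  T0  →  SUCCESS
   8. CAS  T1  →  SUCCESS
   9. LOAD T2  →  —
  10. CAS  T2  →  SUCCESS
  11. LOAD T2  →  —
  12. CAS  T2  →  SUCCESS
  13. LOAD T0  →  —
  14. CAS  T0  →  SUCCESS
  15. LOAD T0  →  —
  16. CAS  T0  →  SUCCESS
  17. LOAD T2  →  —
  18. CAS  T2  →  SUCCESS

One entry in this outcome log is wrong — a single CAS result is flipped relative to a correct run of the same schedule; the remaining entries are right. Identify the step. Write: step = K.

step = 8

Re-executing:
[1] T2.load  rd  (counter 2, T2.r 2)
[2] T1.load  rd  (counter 2, T1.r 2)
[3] T1.cas  hit  (counter 3, T1.r 2)
[4] T1.load  rd  (counter 3, T1.r 3)
[5] T0.load  rd  (counter 3, T0.r 3)
[6] T2.cas  miss  (counter 3, T2.r 2)
[7] T0.cas  hit  (counter 4, T0.r 3)
[8] T1.cas  miss  (counter 4, T1.r 3)
[9] T2.load  rd  (counter 4, T2.r 4)
[10] T2.cas  hit  (counter 5, T2.r 4)
[11] T2.load  rd  (counter 5, T2.r 5)
[12] T2.cas  hit  (counter 6, T2.r 5)
[13] T0.load  rd  (counter 6, T0.r 6)
[14] T0.cas  hit  (counter 7, T0.r 6)
[15] T0.load  rd  (counter 7, T0.r 7)
[16] T0.cas  hit  (counter 8, T0.r 7)
[17] T2.load  rd  (counter 8, T2.r 8)
[18] T2.cas  hit  (counter 9, T2.r 8)
Mismatch at 8.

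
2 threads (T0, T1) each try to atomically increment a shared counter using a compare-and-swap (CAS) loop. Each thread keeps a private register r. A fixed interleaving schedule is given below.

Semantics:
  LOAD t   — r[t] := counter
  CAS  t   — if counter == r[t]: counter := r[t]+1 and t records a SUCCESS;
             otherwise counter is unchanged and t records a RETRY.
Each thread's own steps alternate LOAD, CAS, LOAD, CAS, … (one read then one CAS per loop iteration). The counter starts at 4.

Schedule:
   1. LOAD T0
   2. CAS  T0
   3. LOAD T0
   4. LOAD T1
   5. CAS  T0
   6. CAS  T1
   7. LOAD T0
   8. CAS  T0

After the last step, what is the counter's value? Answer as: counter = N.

   1) LOAD T0:  M=4  r_T0=4
   2) CAS  T0:  M=5  r_T0=4 ✓
   3) LOAD T0:  M=5  r_T0=5
   4) LOAD T1:  M=5  r_T1=5
   5) CAS  T0:  M=6  r_T0=5 ✓
   6) CAS  T1:  M=6  r_T1=5 ✗
   7) LOAD T0:  M=6  r_T0=6
   8) CAS  T0:  M=7  r_T0=6 ✓

counter = 7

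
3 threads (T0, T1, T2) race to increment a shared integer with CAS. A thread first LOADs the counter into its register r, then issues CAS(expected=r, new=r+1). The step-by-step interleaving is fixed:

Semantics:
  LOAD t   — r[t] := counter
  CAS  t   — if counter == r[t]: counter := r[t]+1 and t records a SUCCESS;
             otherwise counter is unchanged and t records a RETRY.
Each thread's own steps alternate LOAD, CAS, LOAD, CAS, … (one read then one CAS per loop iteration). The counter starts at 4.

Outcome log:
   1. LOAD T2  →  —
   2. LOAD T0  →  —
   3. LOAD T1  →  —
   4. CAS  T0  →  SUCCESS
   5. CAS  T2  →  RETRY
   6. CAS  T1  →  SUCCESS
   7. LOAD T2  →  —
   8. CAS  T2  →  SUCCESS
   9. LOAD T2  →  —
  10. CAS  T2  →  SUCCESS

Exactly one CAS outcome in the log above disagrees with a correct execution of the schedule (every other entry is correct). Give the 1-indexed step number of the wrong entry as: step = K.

step = 6

Correct run:
1. LOAD T2 → mem=4 r[T2]=4 [LOAD]
2. LOAD T0 → mem=4 r[T0]=4 [LOAD]
3. LOAD T1 → mem=4 r[T1]=4 [LOAD]
4. CAS T0 → mem=5 r[T0]=4 [OK]
5. CAS T2 → mem=5 r[T2]=4 [RETRY]
6. CAS T1 → mem=5 r[T1]=4 [RETRY]
7. LOAD T2 → mem=5 r[T2]=5 [LOAD]
8. CAS T2 → mem=6 r[T2]=5 [OK]
9. LOAD T2 → mem=6 r[T2]=6 [LOAD]
10. CAS T2 → mem=7 r[T2]=6 [OK]
Log disagrees first at step 6.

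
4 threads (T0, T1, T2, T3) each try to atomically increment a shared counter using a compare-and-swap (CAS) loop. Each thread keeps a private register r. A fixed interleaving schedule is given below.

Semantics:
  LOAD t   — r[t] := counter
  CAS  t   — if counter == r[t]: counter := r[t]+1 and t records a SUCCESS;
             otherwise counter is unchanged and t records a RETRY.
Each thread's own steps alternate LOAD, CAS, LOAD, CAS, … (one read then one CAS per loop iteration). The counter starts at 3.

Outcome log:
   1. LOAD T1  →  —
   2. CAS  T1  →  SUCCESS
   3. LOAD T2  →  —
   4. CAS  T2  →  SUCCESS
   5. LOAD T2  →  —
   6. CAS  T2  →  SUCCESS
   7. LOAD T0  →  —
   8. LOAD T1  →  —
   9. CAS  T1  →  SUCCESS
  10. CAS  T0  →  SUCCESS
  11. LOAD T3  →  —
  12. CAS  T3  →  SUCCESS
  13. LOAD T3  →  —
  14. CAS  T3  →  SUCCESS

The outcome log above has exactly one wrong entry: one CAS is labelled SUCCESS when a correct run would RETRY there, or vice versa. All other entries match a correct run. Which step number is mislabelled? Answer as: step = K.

step = 10

Reference trace:
1. LOAD T1 → mem=3 r[T1]=3 [LOAD]
2. CAS T1 → mem=4 r[T1]=3 [OK]
3. LOAD T2 → mem=4 r[T2]=4 [LOAD]
4. CAS T2 → mem=5 r[T2]=4 [OK]
5. LOAD T2 → mem=5 r[T2]=5 [LOAD]
6. CAS T2 → mem=6 r[T2]=5 [OK]
7. LOAD T0 → mem=6 r[T0]=6 [LOAD]
8. LOAD T1 → mem=6 r[T1]=6 [LOAD]
9. CAS T1 → mem=7 r[T1]=6 [OK]
10. CAS T0 → mem=7 r[T0]=6 [RETRY]
11. LOAD T3 → mem=7 r[T3]=7 [LOAD]
12. CAS T3 → mem=8 r[T3]=7 [OK]
13. LOAD T3 → mem=8 r[T3]=8 [LOAD]
14. CAS T3 → mem=9 r[T3]=8 [OK]
Flip is step 10.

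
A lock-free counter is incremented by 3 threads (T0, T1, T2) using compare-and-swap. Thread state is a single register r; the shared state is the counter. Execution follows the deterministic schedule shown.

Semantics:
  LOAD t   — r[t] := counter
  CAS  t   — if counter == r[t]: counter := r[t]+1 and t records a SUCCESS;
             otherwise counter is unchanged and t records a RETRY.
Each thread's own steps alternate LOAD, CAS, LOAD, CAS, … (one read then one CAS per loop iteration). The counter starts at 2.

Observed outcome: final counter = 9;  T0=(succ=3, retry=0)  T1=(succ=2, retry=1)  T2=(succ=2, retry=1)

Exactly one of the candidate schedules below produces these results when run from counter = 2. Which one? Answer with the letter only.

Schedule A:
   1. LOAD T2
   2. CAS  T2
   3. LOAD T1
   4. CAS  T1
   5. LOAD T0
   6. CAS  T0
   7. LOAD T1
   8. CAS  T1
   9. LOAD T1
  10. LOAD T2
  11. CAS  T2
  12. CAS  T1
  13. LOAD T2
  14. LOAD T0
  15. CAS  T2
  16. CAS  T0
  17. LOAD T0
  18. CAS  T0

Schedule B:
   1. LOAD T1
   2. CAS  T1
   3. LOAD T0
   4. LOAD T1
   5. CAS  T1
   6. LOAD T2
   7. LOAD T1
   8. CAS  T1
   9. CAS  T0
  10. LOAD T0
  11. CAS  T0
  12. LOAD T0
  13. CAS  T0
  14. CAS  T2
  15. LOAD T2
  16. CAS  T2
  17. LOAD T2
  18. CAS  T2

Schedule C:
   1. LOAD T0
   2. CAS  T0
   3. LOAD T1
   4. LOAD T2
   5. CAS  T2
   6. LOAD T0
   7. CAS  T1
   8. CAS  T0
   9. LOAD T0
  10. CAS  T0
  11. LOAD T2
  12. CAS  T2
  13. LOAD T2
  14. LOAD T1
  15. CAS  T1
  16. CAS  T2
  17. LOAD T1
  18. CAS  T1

Simulating candidate C:
1. LOAD T0 → mem=2 r[T0]=2 [LOAD]
2. CAS T0 → mem=3 r[T0]=2 [OK]
3. LOAD T1 → mem=3 r[T1]=3 [LOAD]
4. LOAD T2 → mem=3 r[T2]=3 [LOAD]
5. CAS T2 → mem=4 r[T2]=3 [OK]
6. LOAD T0 → mem=4 r[T0]=4 [LOAD]
7. CAS T1 → mem=4 r[T1]=3 [RETRY]
8. CAS T0 → mem=5 r[T0]=4 [OK]
9. LOAD T0 → mem=5 r[T0]=5 [LOAD]
10. CAS T0 → mem=6 r[T0]=5 [OK]
11. LOAD T2 → mem=6 r[T2]=6 [LOAD]
12. CAS T2 → mem=7 r[T2]=6 [OK]
13. LOAD T2 → mem=7 r[T2]=7 [LOAD]
14. LOAD T1 → mem=7 r[T1]=7 [LOAD]
15. CAS T1 → mem=8 r[T1]=7 [OK]
16. CAS T2 → mem=8 r[T2]=7 [RETRY]
17. LOAD T1 → mem=8 r[T1]=8 [LOAD]
18. CAS T1 → mem=9 r[T1]=8 [OK]

C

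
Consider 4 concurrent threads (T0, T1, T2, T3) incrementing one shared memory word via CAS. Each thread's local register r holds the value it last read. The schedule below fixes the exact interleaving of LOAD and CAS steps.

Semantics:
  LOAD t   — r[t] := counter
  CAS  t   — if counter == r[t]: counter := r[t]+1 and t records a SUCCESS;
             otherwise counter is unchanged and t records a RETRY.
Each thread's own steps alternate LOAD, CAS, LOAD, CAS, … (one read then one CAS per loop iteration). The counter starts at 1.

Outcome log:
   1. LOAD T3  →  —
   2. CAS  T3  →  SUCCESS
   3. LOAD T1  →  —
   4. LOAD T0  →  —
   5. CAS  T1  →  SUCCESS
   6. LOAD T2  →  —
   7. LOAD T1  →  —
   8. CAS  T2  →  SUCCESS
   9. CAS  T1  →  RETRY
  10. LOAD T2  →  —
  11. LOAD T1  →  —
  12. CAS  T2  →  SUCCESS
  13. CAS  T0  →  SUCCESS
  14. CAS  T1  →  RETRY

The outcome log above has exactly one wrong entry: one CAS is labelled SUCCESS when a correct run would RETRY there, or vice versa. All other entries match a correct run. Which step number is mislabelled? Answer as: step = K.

Reference trace:
   1) LOAD T3:  M=1  r_T3=1
   2) CAS  T3:  M=2  r_T3=1 ✓
   3) LOAD T1:  M=2  r_T1=2
   4) LOAD T0:  M=2  r_T0=2
   5) CAS  T1:  M=3  r_T1=2 ✓
   6) LOAD T2:  M=3  r_T2=3
   7) LOAD T1:  M=3  r_T1=3
   8) CAS  T2:  M=4  r_T2=3 ✓
   9) CAS  T1:  M=4  r_T1=3 ✗
  10) LOAD T2:  M=4  r_T2=4
  11) LOAD T1:  M=4  r_T1=4
  12) CAS  T2:  M=5  r_T2=4 ✓
  13) CAS  T0:  M=5  r_T0=2 ✗
  14) CAS  T1:  M=5  r_T1=4 ✗
Mismatch at 13.

step = 13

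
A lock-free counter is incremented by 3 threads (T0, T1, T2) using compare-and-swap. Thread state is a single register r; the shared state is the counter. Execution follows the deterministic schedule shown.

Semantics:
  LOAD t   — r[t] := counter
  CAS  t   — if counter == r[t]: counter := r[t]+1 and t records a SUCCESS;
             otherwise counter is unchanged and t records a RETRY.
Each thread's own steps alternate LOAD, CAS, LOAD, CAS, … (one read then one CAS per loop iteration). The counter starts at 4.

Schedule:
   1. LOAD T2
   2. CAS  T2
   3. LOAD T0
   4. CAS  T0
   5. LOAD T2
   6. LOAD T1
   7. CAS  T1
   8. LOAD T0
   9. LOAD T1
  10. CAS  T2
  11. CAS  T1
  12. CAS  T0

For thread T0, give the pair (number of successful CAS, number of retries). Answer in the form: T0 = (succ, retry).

T0 = (1, 1)

1. LOAD T2 → mem=4 r[T2]=4 [LOAD]
2. CAS T2 → mem=5 r[T2]=4 [OK]
3. LOAD T0 → mem=5 r[T0]=5 [LOAD]
4. CAS T0 → mem=6 r[T0]=5 [OK]
5. LOAD T2 → mem=6 r[T2]=6 [LOAD]
6. LOAD T1 → mem=6 r[T1]=6 [LOAD]
7. CAS T1 → mem=7 r[T1]=6 [OK]
8. LOAD T0 → mem=7 r[T0]=7 [LOAD]
9. LOAD T1 → mem=7 r[T1]=7 [LOAD]
10. CAS T2 → mem=7 r[T2]=6 [RETRY]
11. CAS T1 → mem=8 r[T1]=7 [OK]
12. CAS T0 → mem=8 r[T0]=7 [RETRY]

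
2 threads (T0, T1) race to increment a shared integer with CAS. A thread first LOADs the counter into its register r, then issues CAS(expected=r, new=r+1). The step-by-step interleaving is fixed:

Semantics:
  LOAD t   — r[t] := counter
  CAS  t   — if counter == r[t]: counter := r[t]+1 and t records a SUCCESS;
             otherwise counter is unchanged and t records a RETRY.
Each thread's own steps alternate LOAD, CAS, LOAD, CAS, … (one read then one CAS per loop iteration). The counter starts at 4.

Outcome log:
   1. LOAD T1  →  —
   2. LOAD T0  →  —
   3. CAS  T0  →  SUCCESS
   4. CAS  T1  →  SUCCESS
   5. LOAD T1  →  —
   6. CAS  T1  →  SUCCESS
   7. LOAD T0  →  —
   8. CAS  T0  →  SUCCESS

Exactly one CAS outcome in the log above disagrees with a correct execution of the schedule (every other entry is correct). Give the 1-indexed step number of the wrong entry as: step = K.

step = 4

Correct run:
   1) LOAD T1:  M=4  r_T1=4
   2) LOAD T0:  M=4  r_T0=4
   3) CAS  T0:  M=5  r_T0=4 ✓
   4) CAS  T1:  M=5  r_T1=4 ✗
   5) LOAD T1:  M=5  r_T1=5
   6) CAS  T1:  M=6  r_T1=5 ✓
   7) LOAD T0:  M=6  r_T0=6
   8) CAS  T0:  M=7  r_T0=6 ✓
Flip is step 4.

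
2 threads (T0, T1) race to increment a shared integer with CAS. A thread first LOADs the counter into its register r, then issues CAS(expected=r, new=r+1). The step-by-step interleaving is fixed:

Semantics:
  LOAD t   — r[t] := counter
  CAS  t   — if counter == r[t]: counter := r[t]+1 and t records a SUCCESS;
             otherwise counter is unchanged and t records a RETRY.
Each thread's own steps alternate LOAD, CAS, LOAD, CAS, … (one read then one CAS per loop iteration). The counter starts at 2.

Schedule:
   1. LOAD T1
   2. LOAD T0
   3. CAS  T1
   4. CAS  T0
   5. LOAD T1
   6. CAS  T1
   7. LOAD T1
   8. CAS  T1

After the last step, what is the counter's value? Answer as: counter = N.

counter = 5

step 1: T1 LOAD ⇒ load; ctr=2 reg=2
step 2: T0 LOAD ⇒ load; ctr=2 reg=2
step 3: T1 CAS ⇒ ok; ctr=3 reg=2
step 4: T0 CAS ⇒ retry; ctr=3 reg=2
step 5: T1 LOAD ⇒ load; ctr=3 reg=3
step 6: T1 CAS ⇒ ok; ctr=4 reg=3
step 7: T1 LOAD ⇒ load; ctr=4 reg=4
step 8: T1 CAS ⇒ ok; ctr=5 reg=4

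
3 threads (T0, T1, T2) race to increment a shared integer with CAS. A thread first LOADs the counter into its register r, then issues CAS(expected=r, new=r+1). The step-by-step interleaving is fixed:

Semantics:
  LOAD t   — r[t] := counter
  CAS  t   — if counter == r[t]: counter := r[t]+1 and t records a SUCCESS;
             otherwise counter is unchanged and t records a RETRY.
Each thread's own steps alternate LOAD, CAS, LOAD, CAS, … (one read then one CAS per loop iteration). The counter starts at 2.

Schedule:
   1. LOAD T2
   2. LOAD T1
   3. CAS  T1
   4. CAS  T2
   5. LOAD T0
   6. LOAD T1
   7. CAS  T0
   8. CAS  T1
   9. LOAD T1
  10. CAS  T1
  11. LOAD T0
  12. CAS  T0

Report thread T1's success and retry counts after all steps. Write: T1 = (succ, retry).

T1 = (2, 1)

#1 T2 reads 2
#2 T1 reads 2
#3 T1 CAS(2→3) writes; counter now 3
#4 T2 CAS(2→3) fails; counter now 3
#5 T0 reads 3
#6 T1 reads 3
#7 T0 CAS(3→4) writes; counter now 4
#8 T1 CAS(3→4) fails; counter now 4
#9 T1 reads 4
#10 T1 CAS(4→5) writes; counter now 5
#11 T0 reads 5
#12 T0 CAS(5→6) writes; counter now 6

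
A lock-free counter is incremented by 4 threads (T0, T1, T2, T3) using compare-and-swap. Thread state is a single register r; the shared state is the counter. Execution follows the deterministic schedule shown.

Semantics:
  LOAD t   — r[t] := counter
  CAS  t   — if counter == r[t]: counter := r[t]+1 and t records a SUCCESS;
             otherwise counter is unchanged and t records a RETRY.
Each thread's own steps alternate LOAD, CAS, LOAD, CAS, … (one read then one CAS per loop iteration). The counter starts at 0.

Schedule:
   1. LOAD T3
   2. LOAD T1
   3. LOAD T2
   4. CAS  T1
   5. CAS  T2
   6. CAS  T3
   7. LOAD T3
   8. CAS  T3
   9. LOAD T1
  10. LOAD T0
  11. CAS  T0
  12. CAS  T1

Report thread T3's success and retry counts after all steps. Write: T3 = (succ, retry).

T3 LOAD — after: cnt=0, r=0 — load
T1 LOAD — after: cnt=0, r=0 — load
T2 LOAD — after: cnt=0, r=0 — load
T1 CAS — after: cnt=1, r=0 — ok
T2 CAS — after: cnt=1, r=0 — retry
T3 CAS — after: cnt=1, r=0 — retry
T3 LOAD — after: cnt=1, r=1 — load
T3 CAS — after: cnt=2, r=1 — ok
T1 LOAD — after: cnt=2, r=2 — load
T0 LOAD — after: cnt=2, r=2 — load
T0 CAS — after: cnt=3, r=2 — ok
T1 CAS — after: cnt=3, r=2 — retry

T3 = (1, 1)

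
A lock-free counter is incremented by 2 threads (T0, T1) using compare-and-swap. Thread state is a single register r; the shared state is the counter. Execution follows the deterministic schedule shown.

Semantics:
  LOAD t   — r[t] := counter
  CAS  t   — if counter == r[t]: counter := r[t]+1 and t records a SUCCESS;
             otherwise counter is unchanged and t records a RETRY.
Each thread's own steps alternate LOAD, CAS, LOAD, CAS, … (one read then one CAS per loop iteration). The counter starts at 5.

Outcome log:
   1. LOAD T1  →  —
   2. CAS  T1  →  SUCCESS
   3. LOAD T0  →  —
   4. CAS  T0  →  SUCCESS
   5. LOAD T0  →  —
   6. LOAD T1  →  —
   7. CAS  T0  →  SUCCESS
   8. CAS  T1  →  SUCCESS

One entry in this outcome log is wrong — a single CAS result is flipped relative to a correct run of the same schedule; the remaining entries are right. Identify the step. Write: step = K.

Reference trace:
step 1: T1 LOAD ⇒ load; ctr=5 reg=5
step 2: T1 CAS ⇒ ok; ctr=6 reg=5
step 3: T0 LOAD ⇒ load; ctr=6 reg=6
step 4: T0 CAS ⇒ ok; ctr=7 reg=6
step 5: T0 LOAD ⇒ load; ctr=7 reg=7
step 6: T1 LOAD ⇒ load; ctr=7 reg=7
step 7: T0 CAS ⇒ ok; ctr=8 reg=7
step 8: T1 CAS ⇒ retry; ctr=8 reg=7
Mismatch at 8.

step = 8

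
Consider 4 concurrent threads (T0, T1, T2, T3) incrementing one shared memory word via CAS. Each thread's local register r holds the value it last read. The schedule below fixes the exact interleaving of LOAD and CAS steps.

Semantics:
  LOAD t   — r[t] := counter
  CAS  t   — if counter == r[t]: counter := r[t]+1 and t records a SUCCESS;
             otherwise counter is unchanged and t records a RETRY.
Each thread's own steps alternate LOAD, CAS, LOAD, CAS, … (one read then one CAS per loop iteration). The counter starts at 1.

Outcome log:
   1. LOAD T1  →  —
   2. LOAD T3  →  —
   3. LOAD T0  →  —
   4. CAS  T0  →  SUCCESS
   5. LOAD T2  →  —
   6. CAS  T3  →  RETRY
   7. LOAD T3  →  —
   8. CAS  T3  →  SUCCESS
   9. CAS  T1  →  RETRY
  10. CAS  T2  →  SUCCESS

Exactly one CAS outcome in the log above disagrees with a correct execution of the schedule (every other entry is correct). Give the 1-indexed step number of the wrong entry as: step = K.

step = 10

Re-executing:
[1] T1.load  rd  (counter 1, T1.r 1)
[2] T3.load  rd  (counter 1, T3.r 1)
[3] T0.load  rd  (counter 1, T0.r 1)
[4] T0.cas  hit  (counter 2, T0.r 1)
[5] T2.load  rd  (counter 2, T2.r 2)
[6] T3.cas  miss  (counter 2, T3.r 1)
[7] T3.load  rd  (counter 2, T3.r 2)
[8] T3.cas  hit  (counter 3, T3.r 2)
[9] T1.cas  miss  (counter 3, T1.r 1)
[10] T2.cas  miss  (counter 3, T2.r 2)
Mismatch at 10.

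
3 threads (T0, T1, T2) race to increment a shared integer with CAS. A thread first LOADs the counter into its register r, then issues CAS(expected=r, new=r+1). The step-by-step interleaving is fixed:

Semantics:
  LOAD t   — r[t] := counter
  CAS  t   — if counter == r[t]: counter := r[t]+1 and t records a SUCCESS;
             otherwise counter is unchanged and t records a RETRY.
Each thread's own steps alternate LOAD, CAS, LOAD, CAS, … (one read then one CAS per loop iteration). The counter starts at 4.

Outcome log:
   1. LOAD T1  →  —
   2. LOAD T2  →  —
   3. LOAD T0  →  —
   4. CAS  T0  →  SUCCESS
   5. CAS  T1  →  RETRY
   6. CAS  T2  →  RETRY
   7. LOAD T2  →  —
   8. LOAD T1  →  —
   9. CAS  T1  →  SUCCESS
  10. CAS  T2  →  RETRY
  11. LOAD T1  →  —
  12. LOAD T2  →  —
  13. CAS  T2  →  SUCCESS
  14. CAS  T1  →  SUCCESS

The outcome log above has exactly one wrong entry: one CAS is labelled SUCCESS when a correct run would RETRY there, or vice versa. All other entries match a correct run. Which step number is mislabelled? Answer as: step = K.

step = 14

Correct run:
T1 LOAD — after: cnt=4, r=4 — load
T2 LOAD — after: cnt=4, r=4 — load
T0 LOAD — after: cnt=4, r=4 — load
T0 CAS — after: cnt=5, r=4 — ok
T1 CAS — after: cnt=5, r=4 — retry
T2 CAS — after: cnt=5, r=4 — retry
T2 LOAD — after: cnt=5, r=5 — load
T1 LOAD — after: cnt=5, r=5 — load
T1 CAS — after: cnt=6, r=5 — ok
T2 CAS — after: cnt=6, r=5 — retry
T1 LOAD — after: cnt=6, r=6 — load
T2 LOAD — after: cnt=6, r=6 — load
T2 CAS — after: cnt=7, r=6 — ok
T1 CAS — after: cnt=7, r=6 — retry
Log disagrees first at step 14.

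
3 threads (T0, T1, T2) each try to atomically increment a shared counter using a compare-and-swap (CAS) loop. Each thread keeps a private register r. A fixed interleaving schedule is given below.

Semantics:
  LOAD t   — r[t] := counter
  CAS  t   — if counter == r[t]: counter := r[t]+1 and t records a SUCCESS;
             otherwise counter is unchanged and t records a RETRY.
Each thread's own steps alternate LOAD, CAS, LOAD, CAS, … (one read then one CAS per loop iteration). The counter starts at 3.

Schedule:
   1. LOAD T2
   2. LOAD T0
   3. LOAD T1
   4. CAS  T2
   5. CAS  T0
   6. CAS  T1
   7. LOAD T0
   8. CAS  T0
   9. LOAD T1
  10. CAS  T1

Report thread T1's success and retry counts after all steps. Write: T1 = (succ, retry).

T1 = (1, 1)

1. LOAD T2 → mem=3 r[T2]=3 [LOAD]
2. LOAD T0 → mem=3 r[T0]=3 [LOAD]
3. LOAD T1 → mem=3 r[T1]=3 [LOAD]
4. CAS T2 → mem=4 r[T2]=3 [OK]
5. CAS T0 → mem=4 r[T0]=3 [RETRY]
6. CAS T1 → mem=4 r[T1]=3 [RETRY]
7. LOAD T0 → mem=4 r[T0]=4 [LOAD]
8. CAS T0 → mem=5 r[T0]=4 [OK]
9. LOAD T1 → mem=5 r[T1]=5 [LOAD]
10. CAS T1 → mem=6 r[T1]=5 [OK]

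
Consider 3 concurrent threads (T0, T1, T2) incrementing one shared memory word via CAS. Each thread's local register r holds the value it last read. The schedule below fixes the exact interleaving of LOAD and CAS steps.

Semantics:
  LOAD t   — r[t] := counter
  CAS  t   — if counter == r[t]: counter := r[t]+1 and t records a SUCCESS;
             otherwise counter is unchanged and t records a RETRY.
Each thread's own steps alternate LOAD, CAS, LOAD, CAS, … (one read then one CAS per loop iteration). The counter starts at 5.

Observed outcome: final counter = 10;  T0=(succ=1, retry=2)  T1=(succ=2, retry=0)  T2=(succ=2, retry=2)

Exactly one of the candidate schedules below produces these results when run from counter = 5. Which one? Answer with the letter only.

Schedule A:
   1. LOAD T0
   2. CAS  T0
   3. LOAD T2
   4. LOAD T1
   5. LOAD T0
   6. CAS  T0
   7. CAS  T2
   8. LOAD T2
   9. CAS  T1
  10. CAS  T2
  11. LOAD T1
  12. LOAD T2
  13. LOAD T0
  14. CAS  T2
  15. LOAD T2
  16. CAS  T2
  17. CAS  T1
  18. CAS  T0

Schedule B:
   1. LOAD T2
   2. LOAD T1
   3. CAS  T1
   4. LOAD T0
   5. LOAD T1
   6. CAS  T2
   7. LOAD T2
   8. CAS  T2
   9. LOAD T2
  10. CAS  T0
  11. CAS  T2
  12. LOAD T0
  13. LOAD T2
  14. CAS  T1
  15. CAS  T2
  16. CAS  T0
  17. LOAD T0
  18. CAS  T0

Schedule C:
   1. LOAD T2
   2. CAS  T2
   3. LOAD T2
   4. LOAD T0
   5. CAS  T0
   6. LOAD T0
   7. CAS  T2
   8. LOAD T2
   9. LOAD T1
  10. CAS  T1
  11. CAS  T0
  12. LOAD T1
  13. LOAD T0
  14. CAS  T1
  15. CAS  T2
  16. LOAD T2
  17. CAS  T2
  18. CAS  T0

C

Run C:
T2 LOAD — after: cnt=5, r=5 — load
T2 CAS — after: cnt=6, r=5 — ok
T2 LOAD — after: cnt=6, r=6 — load
T0 LOAD — after: cnt=6, r=6 — load
T0 CAS — after: cnt=7, r=6 — ok
T0 LOAD — after: cnt=7, r=7 — load
T2 CAS — after: cnt=7, r=6 — retry
T2 LOAD — after: cnt=7, r=7 — load
T1 LOAD — after: cnt=7, r=7 — load
T1 CAS — after: cnt=8, r=7 — ok
T0 CAS — after: cnt=8, r=7 — retry
T1 LOAD — after: cnt=8, r=8 — load
T0 LOAD — after: cnt=8, r=8 — load
T1 CAS — after: cnt=9, r=8 — ok
T2 CAS — after: cnt=9, r=7 — retry
T2 LOAD — after: cnt=9, r=9 — load
T2 CAS — after: cnt=10, r=9 — ok
T0 CAS — after: cnt=10, r=8 — retry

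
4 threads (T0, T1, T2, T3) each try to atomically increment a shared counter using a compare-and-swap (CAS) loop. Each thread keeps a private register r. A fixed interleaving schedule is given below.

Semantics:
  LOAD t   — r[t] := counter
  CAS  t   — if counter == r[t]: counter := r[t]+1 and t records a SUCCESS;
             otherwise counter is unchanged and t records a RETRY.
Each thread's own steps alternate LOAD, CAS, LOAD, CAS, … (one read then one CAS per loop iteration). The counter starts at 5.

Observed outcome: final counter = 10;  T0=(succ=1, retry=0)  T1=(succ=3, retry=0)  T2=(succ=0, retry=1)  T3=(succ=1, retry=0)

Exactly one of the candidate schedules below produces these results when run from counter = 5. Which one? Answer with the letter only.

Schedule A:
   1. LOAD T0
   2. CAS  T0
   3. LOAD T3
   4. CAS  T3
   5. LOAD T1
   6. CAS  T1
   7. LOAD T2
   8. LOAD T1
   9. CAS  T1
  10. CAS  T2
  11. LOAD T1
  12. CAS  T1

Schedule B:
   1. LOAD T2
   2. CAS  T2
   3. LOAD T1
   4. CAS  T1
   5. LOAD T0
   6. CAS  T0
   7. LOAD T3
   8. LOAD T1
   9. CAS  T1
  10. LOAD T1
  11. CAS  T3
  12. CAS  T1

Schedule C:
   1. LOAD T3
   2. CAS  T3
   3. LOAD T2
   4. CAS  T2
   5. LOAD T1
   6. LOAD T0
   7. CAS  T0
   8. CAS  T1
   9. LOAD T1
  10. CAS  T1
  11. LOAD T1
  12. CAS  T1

A

Tracing schedule A:
[1] T0.load  rd  (counter 5, T0.r 5)
[2] T0.cas  hit  (counter 6, T0.r 5)
[3] T3.load  rd  (counter 6, T3.r 6)
[4] T3.cas  hit  (counter 7, T3.r 6)
[5] T1.load  rd  (counter 7, T1.r 7)
[6] T1.cas  hit  (counter 8, T1.r 7)
[7] T2.load  rd  (counter 8, T2.r 8)
[8] T1.load  rd  (counter 8, T1.r 8)
[9] T1.cas  hit  (counter 9, T1.r 8)
[10] T2.cas  miss  (counter 9, T2.r 8)
[11] T1.load  rd  (counter 9, T1.r 9)
[12] T1.cas  hit  (counter 10, T1.r 9)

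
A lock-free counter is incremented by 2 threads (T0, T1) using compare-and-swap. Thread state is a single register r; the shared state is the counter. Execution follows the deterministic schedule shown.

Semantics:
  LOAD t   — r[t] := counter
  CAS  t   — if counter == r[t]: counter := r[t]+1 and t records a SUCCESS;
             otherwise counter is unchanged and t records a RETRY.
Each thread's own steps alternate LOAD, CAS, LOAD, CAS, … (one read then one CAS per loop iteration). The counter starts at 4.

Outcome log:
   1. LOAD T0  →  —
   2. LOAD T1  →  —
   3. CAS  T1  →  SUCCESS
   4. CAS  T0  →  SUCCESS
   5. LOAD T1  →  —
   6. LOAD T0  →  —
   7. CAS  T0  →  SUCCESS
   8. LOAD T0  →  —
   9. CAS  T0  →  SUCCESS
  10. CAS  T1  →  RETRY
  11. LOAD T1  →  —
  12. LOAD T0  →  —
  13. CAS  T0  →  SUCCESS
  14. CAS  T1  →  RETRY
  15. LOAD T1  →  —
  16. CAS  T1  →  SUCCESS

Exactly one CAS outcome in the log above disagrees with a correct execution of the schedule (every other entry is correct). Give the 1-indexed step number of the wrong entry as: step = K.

step = 4

Re-executing:
[1] T0.load  rd  (counter 4, T0.r 4)
[2] T1.load  rd  (counter 4, T1.r 4)
[3] T1.cas  hit  (counter 5, T1.r 4)
[4] T0.cas  miss  (counter 5, T0.r 4)
[5] T1.load  rd  (counter 5, T1.r 5)
[6] T0.load  rd  (counter 5, T0.r 5)
[7] T0.cas  hit  (counter 6, T0.r 5)
[8] T0.load  rd  (counter 6, T0.r 6)
[9] T0.cas  hit  (counter 7, T0.r 6)
[10] T1.cas  miss  (counter 7, T1.r 5)
[11] T1.load  rd  (counter 7, T1.r 7)
[12] T0.load  rd  (counter 7, T0.r 7)
[13] T0.cas  hit  (counter 8, T0.r 7)
[14] T1.cas  miss  (counter 8, T1.r 7)
[15] T1.load  rd  (counter 8, T1.r 8)
[16] T1.cas  hit  (counter 9, T1.r 8)
Log disagrees first at step 4.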